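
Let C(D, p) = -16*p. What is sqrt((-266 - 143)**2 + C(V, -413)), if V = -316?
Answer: 417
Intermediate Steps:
sqrt((-266 - 143)**2 + C(V, -413)) = sqrt((-266 - 143)**2 - 16*(-413)) = sqrt((-409)**2 + 6608) = sqrt(167281 + 6608) = sqrt(173889) = 417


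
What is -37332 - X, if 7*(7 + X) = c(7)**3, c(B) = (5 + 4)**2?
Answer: -792716/7 ≈ -1.1325e+5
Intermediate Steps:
c(B) = 81 (c(B) = 9**2 = 81)
X = 531392/7 (X = -7 + (1/7)*81**3 = -7 + (1/7)*531441 = -7 + 531441/7 = 531392/7 ≈ 75913.)
-37332 - X = -37332 - 1*531392/7 = -37332 - 531392/7 = -792716/7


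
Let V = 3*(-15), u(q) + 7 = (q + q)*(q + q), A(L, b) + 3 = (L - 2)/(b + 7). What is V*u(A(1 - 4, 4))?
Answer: -221805/121 ≈ -1833.1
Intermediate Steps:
A(L, b) = -3 + (-2 + L)/(7 + b) (A(L, b) = -3 + (L - 2)/(b + 7) = -3 + (-2 + L)/(7 + b))
u(q) = -7 + 4*q**2 (u(q) = -7 + (q + q)*(q + q) = -7 + (2*q)*(2*q) = -7 + 4*q**2)
V = -45
V*u(A(1 - 4, 4)) = -45*(-7 + 4*((-23 + (1 - 4) - 3*4)/(7 + 4))**2) = -45*(-7 + 4*((-23 - 3 - 12)/11)**2) = -45*(-7 + 4*((1/11)*(-38))**2) = -45*(-7 + 4*(-38/11)**2) = -45*(-7 + 4*(1444/121)) = -45*(-7 + 5776/121) = -45*4929/121 = -221805/121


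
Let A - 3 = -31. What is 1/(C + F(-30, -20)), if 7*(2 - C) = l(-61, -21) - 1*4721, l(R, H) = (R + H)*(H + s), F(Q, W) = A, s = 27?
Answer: 7/5031 ≈ 0.0013914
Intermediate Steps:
A = -28 (A = 3 - 31 = -28)
F(Q, W) = -28
l(R, H) = (27 + H)*(H + R) (l(R, H) = (R + H)*(H + 27) = (H + R)*(27 + H) = (27 + H)*(H + R))
C = 5227/7 (C = 2 - (((-21)² + 27*(-21) + 27*(-61) - 21*(-61)) - 1*4721)/7 = 2 - ((441 - 567 - 1647 + 1281) - 4721)/7 = 2 - (-492 - 4721)/7 = 2 - ⅐*(-5213) = 2 + 5213/7 = 5227/7 ≈ 746.71)
1/(C + F(-30, -20)) = 1/(5227/7 - 28) = 1/(5031/7) = 7/5031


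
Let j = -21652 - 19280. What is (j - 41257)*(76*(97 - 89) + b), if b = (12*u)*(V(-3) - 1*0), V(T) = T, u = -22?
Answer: -115064600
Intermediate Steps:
j = -40932
b = 792 (b = (12*(-22))*(-3 - 1*0) = -264*(-3 + 0) = -264*(-3) = 792)
(j - 41257)*(76*(97 - 89) + b) = (-40932 - 41257)*(76*(97 - 89) + 792) = -82189*(76*8 + 792) = -82189*(608 + 792) = -82189*1400 = -115064600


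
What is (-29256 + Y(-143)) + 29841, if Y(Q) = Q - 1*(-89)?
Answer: 531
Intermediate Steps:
Y(Q) = 89 + Q (Y(Q) = Q + 89 = 89 + Q)
(-29256 + Y(-143)) + 29841 = (-29256 + (89 - 143)) + 29841 = (-29256 - 54) + 29841 = -29310 + 29841 = 531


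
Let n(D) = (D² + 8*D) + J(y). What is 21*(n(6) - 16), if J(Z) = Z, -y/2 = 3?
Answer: 1302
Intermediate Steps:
y = -6 (y = -2*3 = -6)
n(D) = -6 + D² + 8*D (n(D) = (D² + 8*D) - 6 = -6 + D² + 8*D)
21*(n(6) - 16) = 21*((-6 + 6² + 8*6) - 16) = 21*((-6 + 36 + 48) - 16) = 21*(78 - 16) = 21*62 = 1302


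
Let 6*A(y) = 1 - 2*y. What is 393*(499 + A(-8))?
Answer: 394441/2 ≈ 1.9722e+5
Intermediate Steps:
A(y) = 1/6 - y/3 (A(y) = (1 - 2*y)/6 = 1/6 - y/3)
393*(499 + A(-8)) = 393*(499 + (1/6 - 1/3*(-8))) = 393*(499 + (1/6 + 8/3)) = 393*(499 + 17/6) = 393*(3011/6) = 394441/2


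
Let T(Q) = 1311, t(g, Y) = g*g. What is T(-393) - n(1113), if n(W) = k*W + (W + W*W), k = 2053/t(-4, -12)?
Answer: -22102125/16 ≈ -1.3814e+6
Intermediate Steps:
t(g, Y) = g²
k = 2053/16 (k = 2053/((-4)²) = 2053/16 ≈ 128.31)
n(W) = W² + 2069*W/16 (n(W) = 2053*W/16 + (W + W*W) = 2053*W/16 + (W + W²) = W² + 2069*W/16)
T(-393) - n(1113) = 1311 - 1113*(2069 + 16*1113)/16 = 1311 - 1113*(2069 + 17808)/16 = 1311 - 1113*19877/16 = 1311 - 1*22123101/16 = 1311 - 22123101/16 = -22102125/16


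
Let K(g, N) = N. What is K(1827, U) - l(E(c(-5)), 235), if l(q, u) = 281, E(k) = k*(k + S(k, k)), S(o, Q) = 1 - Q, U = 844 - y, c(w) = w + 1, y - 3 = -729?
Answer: 1289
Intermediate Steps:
y = -726 (y = 3 - 729 = -726)
c(w) = 1 + w
U = 1570 (U = 844 - 1*(-726) = 844 + 726 = 1570)
E(k) = k (E(k) = k*(k + (1 - k)) = k*1 = k)
K(1827, U) - l(E(c(-5)), 235) = 1570 - 1*281 = 1570 - 281 = 1289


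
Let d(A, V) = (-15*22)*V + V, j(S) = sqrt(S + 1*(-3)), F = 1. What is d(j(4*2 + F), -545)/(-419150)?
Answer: -35861/83830 ≈ -0.42778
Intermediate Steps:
j(S) = sqrt(-3 + S) (j(S) = sqrt(S - 3) = sqrt(-3 + S))
d(A, V) = -329*V (d(A, V) = -330*V + V = -329*V)
d(j(4*2 + F), -545)/(-419150) = -329*(-545)/(-419150) = 179305*(-1/419150) = -35861/83830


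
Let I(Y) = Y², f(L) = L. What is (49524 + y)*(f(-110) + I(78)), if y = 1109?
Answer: 302481542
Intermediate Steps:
(49524 + y)*(f(-110) + I(78)) = (49524 + 1109)*(-110 + 78²) = 50633*(-110 + 6084) = 50633*5974 = 302481542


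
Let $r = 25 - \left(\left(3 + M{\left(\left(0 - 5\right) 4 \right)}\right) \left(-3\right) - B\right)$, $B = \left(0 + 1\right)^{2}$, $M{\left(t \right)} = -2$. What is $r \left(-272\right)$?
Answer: $-7888$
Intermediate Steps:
$B = 1$ ($B = 1^{2} = 1$)
$r = 29$ ($r = 25 - \left(\left(3 - 2\right) \left(-3\right) - 1\right) = 25 - \left(1 \left(-3\right) - 1\right) = 25 - \left(-3 - 1\right) = 25 - -4 = 25 + 4 = 29$)
$r \left(-272\right) = 29 \left(-272\right) = -7888$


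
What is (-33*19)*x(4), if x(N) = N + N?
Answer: -5016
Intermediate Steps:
x(N) = 2*N
(-33*19)*x(4) = (-33*19)*(2*4) = -627*8 = -5016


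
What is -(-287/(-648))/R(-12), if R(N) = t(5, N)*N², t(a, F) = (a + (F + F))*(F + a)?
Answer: -41/1772928 ≈ -2.3126e-5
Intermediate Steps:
t(a, F) = (F + a)*(a + 2*F) (t(a, F) = (a + 2*F)*(F + a) = (F + a)*(a + 2*F))
R(N) = N²*(25 + 2*N² + 15*N) (R(N) = (5² + 2*N² + 3*N*5)*N² = (25 + 2*N² + 15*N)*N² = N²*(25 + 2*N² + 15*N))
-(-287/(-648))/R(-12) = -(-287/(-648))/((-12)²*(25 + 2*(-12)² + 15*(-12))) = -(-287*(-1/648))/(144*(25 + 2*144 - 180)) = -287/(648*(144*(25 + 288 - 180))) = -287/(648*(144*133)) = -287/(648*19152) = -1*41/1772928 = -41/1772928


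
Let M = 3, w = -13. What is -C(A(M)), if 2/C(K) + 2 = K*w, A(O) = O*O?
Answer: 2/119 ≈ 0.016807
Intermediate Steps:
A(O) = O²
C(K) = 2/(-2 - 13*K) (C(K) = 2/(-2 + K*(-13)) = 2/(-2 - 13*K))
-C(A(M)) = -2/(-2 - 13*3²) = -2/(-2 - 13*9) = -2/(-2 - 117) = -2/(-119) = -2*(-1)/119 = -1*(-2/119) = 2/119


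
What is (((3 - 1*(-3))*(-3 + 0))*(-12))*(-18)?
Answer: -3888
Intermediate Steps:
(((3 - 1*(-3))*(-3 + 0))*(-12))*(-18) = (((3 + 3)*(-3))*(-12))*(-18) = ((6*(-3))*(-12))*(-18) = -18*(-12)*(-18) = 216*(-18) = -3888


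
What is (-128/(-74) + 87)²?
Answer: 10778089/1369 ≈ 7873.0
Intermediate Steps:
(-128/(-74) + 87)² = (-128*(-1/74) + 87)² = (64/37 + 87)² = (3283/37)² = 10778089/1369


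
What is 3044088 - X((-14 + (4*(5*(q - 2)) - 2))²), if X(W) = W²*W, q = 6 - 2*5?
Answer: -6327515843848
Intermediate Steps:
q = -4 (q = 6 - 10 = -4)
X(W) = W³
3044088 - X((-14 + (4*(5*(q - 2)) - 2))²) = 3044088 - ((-14 + (4*(5*(-4 - 2)) - 2))²)³ = 3044088 - ((-14 + (4*(5*(-6)) - 2))²)³ = 3044088 - ((-14 + (4*(-30) - 2))²)³ = 3044088 - ((-14 + (-120 - 2))²)³ = 3044088 - ((-14 - 122)²)³ = 3044088 - ((-136)²)³ = 3044088 - 1*18496³ = 3044088 - 1*6327518887936 = 3044088 - 6327518887936 = -6327515843848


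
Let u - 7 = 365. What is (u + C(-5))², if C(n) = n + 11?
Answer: 142884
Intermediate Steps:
u = 372 (u = 7 + 365 = 372)
C(n) = 11 + n
(u + C(-5))² = (372 + (11 - 5))² = (372 + 6)² = 378² = 142884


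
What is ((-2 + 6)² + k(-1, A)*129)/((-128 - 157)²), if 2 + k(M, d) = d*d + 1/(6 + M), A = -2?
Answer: 1499/406125 ≈ 0.0036910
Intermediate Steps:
k(M, d) = -2 + d² + 1/(6 + M) (k(M, d) = -2 + (d*d + 1/(6 + M)) = -2 + (d² + 1/(6 + M)) = -2 + d² + 1/(6 + M))
((-2 + 6)² + k(-1, A)*129)/((-128 - 157)²) = ((-2 + 6)² + ((-11 - 2*(-1) + 6*(-2)² - 1*(-2)²)/(6 - 1))*129)/((-128 - 157)²) = (4² + ((-11 + 2 + 6*4 - 1*4)/5)*129)/((-285)²) = (16 + ((-11 + 2 + 24 - 4)/5)*129)/81225 = (16 + ((⅕)*11)*129)*(1/81225) = (16 + (11/5)*129)*(1/81225) = (16 + 1419/5)*(1/81225) = (1499/5)*(1/81225) = 1499/406125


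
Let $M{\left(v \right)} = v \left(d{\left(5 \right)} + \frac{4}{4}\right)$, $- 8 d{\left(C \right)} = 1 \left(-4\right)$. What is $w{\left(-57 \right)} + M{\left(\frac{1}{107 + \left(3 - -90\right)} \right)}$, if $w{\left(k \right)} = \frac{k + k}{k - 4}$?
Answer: $\frac{45783}{24400} \approx 1.8764$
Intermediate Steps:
$d{\left(C \right)} = \frac{1}{2}$ ($d{\left(C \right)} = - \frac{1 \left(-4\right)}{8} = \left(- \frac{1}{8}\right) \left(-4\right) = \frac{1}{2}$)
$M{\left(v \right)} = \frac{3 v}{2}$ ($M{\left(v \right)} = v \left(\frac{1}{2} + \frac{4}{4}\right) = v \left(\frac{1}{2} + 4 \cdot \frac{1}{4}\right) = v \left(\frac{1}{2} + 1\right) = v \frac{3}{2} = \frac{3 v}{2}$)
$w{\left(k \right)} = \frac{2 k}{-4 + k}$
$w{\left(-57 \right)} + M{\left(\frac{1}{107 + \left(3 - -90\right)} \right)} = 2 \left(-57\right) \frac{1}{-4 - 57} + \frac{3}{2 \left(107 + \left(3 - -90\right)\right)} = 2 \left(-57\right) \frac{1}{-61} + \frac{3}{2 \left(107 + \left(3 + 90\right)\right)} = 2 \left(-57\right) \left(- \frac{1}{61}\right) + \frac{3}{2 \left(107 + 93\right)} = \frac{114}{61} + \frac{3}{2 \cdot 200} = \frac{114}{61} + \frac{3}{2} \cdot \frac{1}{200} = \frac{114}{61} + \frac{3}{400} = \frac{45783}{24400}$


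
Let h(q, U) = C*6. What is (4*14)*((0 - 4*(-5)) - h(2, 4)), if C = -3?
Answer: 2128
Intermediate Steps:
h(q, U) = -18 (h(q, U) = -3*6 = -18)
(4*14)*((0 - 4*(-5)) - h(2, 4)) = (4*14)*((0 - 4*(-5)) - 1*(-18)) = 56*((0 + 20) + 18) = 56*(20 + 18) = 56*38 = 2128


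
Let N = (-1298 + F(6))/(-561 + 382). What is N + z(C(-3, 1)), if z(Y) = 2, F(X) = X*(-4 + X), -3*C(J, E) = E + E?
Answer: 1644/179 ≈ 9.1844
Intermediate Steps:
C(J, E) = -2*E/3 (C(J, E) = -(E + E)/3 = -2*E/3)
N = 1286/179 (N = (-1298 + 6*(-4 + 6))/(-561 + 382) = (-1298 + 6*2)/(-179) = (-1298 + 12)*(-1/179) = -1286*(-1/179) = 1286/179 ≈ 7.1844)
N + z(C(-3, 1)) = 1286/179 + 2 = 1644/179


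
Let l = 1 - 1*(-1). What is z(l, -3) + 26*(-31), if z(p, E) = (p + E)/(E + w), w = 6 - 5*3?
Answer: -9671/12 ≈ -805.92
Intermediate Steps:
l = 2 (l = 1 + 1 = 2)
w = -9 (w = 6 - 15 = -9)
z(p, E) = (E + p)/(-9 + E) (z(p, E) = (p + E)/(E - 9) = (E + p)/(-9 + E))
z(l, -3) + 26*(-31) = (-3 + 2)/(-9 - 3) + 26*(-31) = -1/(-12) - 806 = -1/12*(-1) - 806 = 1/12 - 806 = -9671/12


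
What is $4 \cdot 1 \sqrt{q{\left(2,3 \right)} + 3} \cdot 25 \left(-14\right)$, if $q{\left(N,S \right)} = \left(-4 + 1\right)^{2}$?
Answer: $- 2800 \sqrt{3} \approx -4849.7$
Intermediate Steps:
$q{\left(N,S \right)} = 9$ ($q{\left(N,S \right)} = \left(-3\right)^{2} = 9$)
$4 \cdot 1 \sqrt{q{\left(2,3 \right)} + 3} \cdot 25 \left(-14\right) = 4 \cdot 1 \sqrt{9 + 3} \cdot 25 \left(-14\right) = 4 \sqrt{12} \cdot 25 \left(-14\right) = 4 \cdot 2 \sqrt{3} \cdot 25 \left(-14\right) = 8 \sqrt{3} \cdot 25 \left(-14\right) = 200 \sqrt{3} \left(-14\right) = - 2800 \sqrt{3}$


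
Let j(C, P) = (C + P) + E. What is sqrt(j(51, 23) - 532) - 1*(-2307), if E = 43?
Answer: 2307 + I*sqrt(415) ≈ 2307.0 + 20.372*I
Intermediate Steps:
j(C, P) = 43 + C + P (j(C, P) = (C + P) + 43 = 43 + C + P)
sqrt(j(51, 23) - 532) - 1*(-2307) = sqrt((43 + 51 + 23) - 532) - 1*(-2307) = sqrt(117 - 532) + 2307 = sqrt(-415) + 2307 = I*sqrt(415) + 2307 = 2307 + I*sqrt(415)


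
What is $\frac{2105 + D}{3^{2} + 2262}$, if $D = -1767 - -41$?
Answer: $\frac{379}{2271} \approx 0.16689$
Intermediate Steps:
$D = -1726$ ($D = -1767 + 41 = -1726$)
$\frac{2105 + D}{3^{2} + 2262} = \frac{2105 - 1726}{3^{2} + 2262} = \frac{379}{9 + 2262} = \frac{379}{2271}$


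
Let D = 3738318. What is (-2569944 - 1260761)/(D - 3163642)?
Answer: -3830705/574676 ≈ -6.6658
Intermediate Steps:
(-2569944 - 1260761)/(D - 3163642) = (-2569944 - 1260761)/(3738318 - 3163642) = -3830705/574676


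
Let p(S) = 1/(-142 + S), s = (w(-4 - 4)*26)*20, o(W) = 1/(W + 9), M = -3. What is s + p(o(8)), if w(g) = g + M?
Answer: -13802377/2413 ≈ -5720.0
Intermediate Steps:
w(g) = -3 + g (w(g) = g - 3 = -3 + g)
o(W) = 1/(9 + W)
s = -5720 (s = ((-3 + (-4 - 4))*26)*20 = ((-3 - 8)*26)*20 = -11*26*20 = -286*20 = -5720)
s + p(o(8)) = -5720 + 1/(-142 + 1/(9 + 8)) = -5720 + 1/(-142 + 1/17) = -5720 + 1/(-2413/17) = -5720 - 17/2413 = -13802377/2413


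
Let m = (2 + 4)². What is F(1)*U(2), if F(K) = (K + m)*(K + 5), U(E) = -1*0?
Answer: 0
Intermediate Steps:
U(E) = 0
m = 36 (m = 6² = 36)
F(K) = (5 + K)*(36 + K) (F(K) = (K + 36)*(K + 5) = (36 + K)*(5 + K) = (5 + K)*(36 + K))
F(1)*U(2) = (180 + 1² + 41*1)*0 = (180 + 1 + 41)*0 = 222*0 = 0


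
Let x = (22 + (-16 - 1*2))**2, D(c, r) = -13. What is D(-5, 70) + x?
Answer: 3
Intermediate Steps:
x = 16 (x = (22 + (-16 - 2))**2 = (22 - 18)**2 = 4**2 = 16)
D(-5, 70) + x = -13 + 16 = 3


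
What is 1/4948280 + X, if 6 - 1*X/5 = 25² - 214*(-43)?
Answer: -242985289399/4948280 ≈ -49105.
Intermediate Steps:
X = -49105 (X = 30 - 5*(25² - 214*(-43)) = 30 - 5*(625 + 9202) = 30 - 5*9827 = 30 - 49135 = -49105)
1/4948280 + X = 1/4948280 - 49105 = -242985289399/4948280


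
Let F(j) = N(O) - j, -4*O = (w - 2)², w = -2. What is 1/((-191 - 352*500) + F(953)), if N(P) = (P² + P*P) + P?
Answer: -1/177116 ≈ -5.6460e-6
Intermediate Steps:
O = -4 (O = -(-2 - 2)²/4 = -¼*(-4)² = -¼*16 = -4)
N(P) = P + 2*P² (N(P) = (P² + P²) + P = 2*P² + P = P + 2*P²)
F(j) = 28 - j (F(j) = -4*(1 + 2*(-4)) - j = -4*(1 - 8) - j = -4*(-7) - j = 28 - j)
1/((-191 - 352*500) + F(953)) = 1/((-191 - 352*500) + (28 - 1*953)) = 1/((-191 - 176000) + (28 - 953)) = 1/(-176191 - 925) = 1/(-177116) = -1/177116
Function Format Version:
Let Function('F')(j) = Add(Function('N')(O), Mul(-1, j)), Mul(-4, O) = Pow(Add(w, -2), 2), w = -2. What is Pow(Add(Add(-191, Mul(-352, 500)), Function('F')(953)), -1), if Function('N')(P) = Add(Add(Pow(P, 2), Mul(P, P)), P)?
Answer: Rational(-1, 177116) ≈ -5.6460e-6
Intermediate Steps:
O = -4 (O = Mul(Rational(-1, 4), Pow(Add(-2, -2), 2)) = Mul(Rational(-1, 4), Pow(-4, 2)) = Mul(Rational(-1, 4), 16) = -4)
Function('N')(P) = Add(P, Mul(2, Pow(P, 2))) (Function('N')(P) = Add(Add(Pow(P, 2), Pow(P, 2)), P) = Add(Mul(2, Pow(P, 2)), P) = Add(P, Mul(2, Pow(P, 2))))
Function('F')(j) = Add(28, Mul(-1, j)) (Function('F')(j) = Add(Mul(-4, Add(1, Mul(2, -4))), Mul(-1, j)) = Add(Mul(-4, Add(1, -8)), Mul(-1, j)) = Add(Mul(-4, -7), Mul(-1, j)) = Add(28, Mul(-1, j)))
Pow(Add(Add(-191, Mul(-352, 500)), Function('F')(953)), -1) = Pow(Add(Add(-191, Mul(-352, 500)), Add(28, Mul(-1, 953))), -1) = Pow(Add(Add(-191, -176000), Add(28, -953)), -1) = Pow(Add(-176191, -925), -1) = Pow(-177116, -1) = Rational(-1, 177116)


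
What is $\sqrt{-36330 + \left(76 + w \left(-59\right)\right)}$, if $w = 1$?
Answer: $i \sqrt{36313} \approx 190.56 i$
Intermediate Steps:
$\sqrt{-36330 + \left(76 + w \left(-59\right)\right)} = \sqrt{-36330 + \left(76 + 1 \left(-59\right)\right)} = \sqrt{-36330 + \left(76 - 59\right)} = \sqrt{-36330 + 17} = \sqrt{-36313} = i \sqrt{36313}$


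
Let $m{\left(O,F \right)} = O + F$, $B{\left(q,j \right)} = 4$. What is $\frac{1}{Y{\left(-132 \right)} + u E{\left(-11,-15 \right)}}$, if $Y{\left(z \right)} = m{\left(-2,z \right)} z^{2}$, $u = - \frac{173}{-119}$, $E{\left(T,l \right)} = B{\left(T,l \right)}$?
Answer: $- \frac{119}{277842412} \approx -4.283 \cdot 10^{-7}$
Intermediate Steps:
$E{\left(T,l \right)} = 4$
$u = \frac{173}{119}$ ($u = \left(-173\right) \left(- \frac{1}{119}\right) = \frac{173}{119} \approx 1.4538$)
$m{\left(O,F \right)} = F + O$
$Y{\left(z \right)} = z^{2} \left(-2 + z\right)$ ($Y{\left(z \right)} = \left(z - 2\right) z^{2} = \left(-2 + z\right) z^{2} = z^{2} \left(-2 + z\right)$)
$\frac{1}{Y{\left(-132 \right)} + u E{\left(-11,-15 \right)}} = \frac{1}{\left(-132\right)^{2} \left(-2 - 132\right) + \frac{173}{119} \cdot 4} = \frac{1}{17424 \left(-134\right) + \frac{692}{119}} = \frac{1}{-2334816 + \frac{692}{119}} = \frac{1}{- \frac{277842412}{119}} = - \frac{119}{277842412}$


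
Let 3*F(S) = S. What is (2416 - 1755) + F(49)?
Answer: 2032/3 ≈ 677.33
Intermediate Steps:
F(S) = S/3
(2416 - 1755) + F(49) = (2416 - 1755) + (⅓)*49 = 661 + 49/3 = 2032/3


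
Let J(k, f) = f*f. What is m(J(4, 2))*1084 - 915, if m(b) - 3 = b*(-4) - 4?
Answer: -19343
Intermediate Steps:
J(k, f) = f²
m(b) = -1 - 4*b (m(b) = 3 + (b*(-4) - 4) = 3 + (-4*b - 4) = 3 + (-4 - 4*b) = -1 - 4*b)
m(J(4, 2))*1084 - 915 = (-1 - 4*2²)*1084 - 915 = (-1 - 4*4)*1084 - 915 = (-1 - 16)*1084 - 915 = -17*1084 - 915 = -18428 - 915 = -19343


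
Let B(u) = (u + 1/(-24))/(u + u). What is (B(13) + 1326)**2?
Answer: 685145230225/389376 ≈ 1.7596e+6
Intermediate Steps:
B(u) = (-1/24 + u)/(2*u) (B(u) = (u - 1/24)/((2*u)) = (-1/24 + u)*(1/(2*u)) = (-1/24 + u)/(2*u))
(B(13) + 1326)**2 = ((1/48)*(-1 + 24*13)/13 + 1326)**2 = ((1/48)*(1/13)*(-1 + 312) + 1326)**2 = ((1/48)*(1/13)*311 + 1326)**2 = (311/624 + 1326)**2 = (827735/624)**2 = 685145230225/389376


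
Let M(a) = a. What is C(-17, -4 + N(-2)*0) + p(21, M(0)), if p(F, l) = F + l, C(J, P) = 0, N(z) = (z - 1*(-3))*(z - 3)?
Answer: 21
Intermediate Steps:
N(z) = (-3 + z)*(3 + z) (N(z) = (z + 3)*(-3 + z) = (3 + z)*(-3 + z) = (-3 + z)*(3 + z))
C(-17, -4 + N(-2)*0) + p(21, M(0)) = 0 + (21 + 0) = 0 + 21 = 21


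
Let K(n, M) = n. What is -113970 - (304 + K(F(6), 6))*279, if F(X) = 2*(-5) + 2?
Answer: -196554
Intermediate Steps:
F(X) = -8 (F(X) = -10 + 2 = -8)
-113970 - (304 + K(F(6), 6))*279 = -113970 - (304 - 8)*279 = -113970 - 296*279 = -113970 - 1*82584 = -113970 - 82584 = -196554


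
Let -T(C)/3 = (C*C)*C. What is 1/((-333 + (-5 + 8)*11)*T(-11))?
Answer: -1/1197900 ≈ -8.3479e-7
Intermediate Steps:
T(C) = -3*C³ (T(C) = -3*C*C*C = -3*C²*C = -3*C³)
1/((-333 + (-5 + 8)*11)*T(-11)) = 1/((-333 + (-5 + 8)*11)*(-3*(-11)³)) = 1/((-333 + 3*11)*(-3*(-1331))) = 1/((-333 + 33)*3993) = 1/(-300*3993) = 1/(-1197900) = -1/1197900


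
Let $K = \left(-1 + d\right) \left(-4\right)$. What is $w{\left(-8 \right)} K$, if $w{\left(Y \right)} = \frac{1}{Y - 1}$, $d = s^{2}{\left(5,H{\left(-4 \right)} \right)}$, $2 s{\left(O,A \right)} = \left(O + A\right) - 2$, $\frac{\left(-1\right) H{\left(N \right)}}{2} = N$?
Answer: $13$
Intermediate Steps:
$H{\left(N \right)} = - 2 N$
$s{\left(O,A \right)} = -1 + \frac{A}{2} + \frac{O}{2}$ ($s{\left(O,A \right)} = \frac{\left(O + A\right) - 2}{2} = \frac{\left(A + O\right) - 2}{2} = \frac{-2 + A + O}{2} = -1 + \frac{A}{2} + \frac{O}{2}$)
$d = \frac{121}{4}$ ($d = \left(-1 + \frac{\left(-2\right) \left(-4\right)}{2} + \frac{1}{2} \cdot 5\right)^{2} = \left(-1 + \frac{1}{2} \cdot 8 + \frac{5}{2}\right)^{2} = \left(-1 + 4 + \frac{5}{2}\right)^{2} = \left(\frac{11}{2}\right)^{2} = \frac{121}{4} \approx 30.25$)
$w{\left(Y \right)} = \frac{1}{-1 + Y}$
$K = -117$ ($K = \left(-1 + \frac{121}{4}\right) \left(-4\right) = \frac{117}{4} \left(-4\right) = -117$)
$w{\left(-8 \right)} K = \frac{1}{-1 - 8} \left(-117\right) = \frac{1}{-9} \left(-117\right) = \left(- \frac{1}{9}\right) \left(-117\right) = 13$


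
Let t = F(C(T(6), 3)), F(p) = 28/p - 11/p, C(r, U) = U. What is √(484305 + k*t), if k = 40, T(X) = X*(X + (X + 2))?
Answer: √4360785/3 ≈ 696.08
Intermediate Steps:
T(X) = X*(2 + 2*X) (T(X) = X*(X + (2 + X)) = X*(2 + 2*X))
F(p) = 17/p
t = 17/3 ≈ 5.6667
√(484305 + k*t) = √(484305 + 40*(17/3)) = √(484305 + 680/3) = √(1453595/3) = √4360785/3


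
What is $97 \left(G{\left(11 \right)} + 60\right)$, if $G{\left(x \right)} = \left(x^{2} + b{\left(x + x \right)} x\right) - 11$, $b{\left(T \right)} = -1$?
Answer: $15423$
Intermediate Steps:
$G{\left(x \right)} = -11 + x^{2} - x$ ($G{\left(x \right)} = \left(x^{2} - x\right) - 11 = -11 + x^{2} - x$)
$97 \left(G{\left(11 \right)} + 60\right) = 97 \left(\left(-11 + 11^{2} - 11\right) + 60\right) = 97 \left(\left(-11 + 121 - 11\right) + 60\right) = 97 \left(99 + 60\right) = 97 \cdot 159 = 15423$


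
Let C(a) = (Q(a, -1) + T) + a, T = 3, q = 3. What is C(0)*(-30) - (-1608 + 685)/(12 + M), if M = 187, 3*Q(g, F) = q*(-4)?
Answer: 6893/199 ≈ 34.638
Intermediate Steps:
Q(g, F) = -4 (Q(g, F) = (3*(-4))/3 = (⅓)*(-12) = -4)
C(a) = -1 + a (C(a) = (-4 + 3) + a = -1 + a)
C(0)*(-30) - (-1608 + 685)/(12 + M) = (-1 + 0)*(-30) - (-1608 + 685)/(12 + 187) = -1*(-30) - (-923)/199 = 30 - (-923)/199 = 30 - 1*(-923/199) = 30 + 923/199 = 6893/199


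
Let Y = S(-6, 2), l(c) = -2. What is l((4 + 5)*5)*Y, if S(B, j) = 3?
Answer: -6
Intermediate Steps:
Y = 3
l((4 + 5)*5)*Y = -2*3 = -6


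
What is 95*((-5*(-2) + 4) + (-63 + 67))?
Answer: 1710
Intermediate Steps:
95*((-5*(-2) + 4) + (-63 + 67)) = 95*((10 + 4) + 4) = 95*(14 + 4) = 95*18 = 1710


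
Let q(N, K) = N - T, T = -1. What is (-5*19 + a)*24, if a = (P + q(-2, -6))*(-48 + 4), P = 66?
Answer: -70920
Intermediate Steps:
q(N, K) = 1 + N (q(N, K) = N - 1*(-1) = N + 1 = 1 + N)
a = -2860 (a = (66 + (1 - 2))*(-48 + 4) = (66 - 1)*(-44) = 65*(-44) = -2860)
(-5*19 + a)*24 = (-5*19 - 2860)*24 = (-95 - 2860)*24 = -2955*24 = -70920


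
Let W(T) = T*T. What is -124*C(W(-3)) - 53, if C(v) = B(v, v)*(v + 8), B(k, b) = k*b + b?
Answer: -189773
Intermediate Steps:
W(T) = T²
B(k, b) = b + b*k (B(k, b) = b*k + b = b + b*k)
C(v) = v*(1 + v)*(8 + v) (C(v) = (v*(1 + v))*(v + 8) = (v*(1 + v))*(8 + v) = v*(1 + v)*(8 + v))
-124*C(W(-3)) - 53 = -124*(-3)²*(1 + (-3)²)*(8 + (-3)²) - 53 = -1116*(1 + 9)*(8 + 9) - 53 = -1116*10*17 - 53 = -124*1530 - 53 = -189720 - 53 = -189773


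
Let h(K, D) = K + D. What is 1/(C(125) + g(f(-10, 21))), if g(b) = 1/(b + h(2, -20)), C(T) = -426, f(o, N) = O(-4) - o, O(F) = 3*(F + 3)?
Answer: -11/4687 ≈ -0.0023469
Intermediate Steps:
h(K, D) = D + K
O(F) = 9 + 3*F (O(F) = 3*(3 + F) = 9 + 3*F)
f(o, N) = -3 - o (f(o, N) = (9 + 3*(-4)) - o = (9 - 12) - o = -3 - o)
g(b) = 1/(-18 + b) (g(b) = 1/(b + (-20 + 2)) = 1/(b - 18) = 1/(-18 + b))
1/(C(125) + g(f(-10, 21))) = 1/(-426 + 1/(-18 + (-3 - 1*(-10)))) = 1/(-426 + 1/(-18 + (-3 + 10))) = 1/(-426 + 1/(-18 + 7)) = 1/(-426 + 1/(-11)) = 1/(-426 - 1/11) = 1/(-4687/11) = -11/4687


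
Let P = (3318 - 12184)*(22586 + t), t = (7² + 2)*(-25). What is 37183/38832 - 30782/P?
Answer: 3513337508641/3668523617616 ≈ 0.95770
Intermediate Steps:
t = -1275 (t = (49 + 2)*(-25) = 51*(-25) = -1275)
P = -188943326 (P = (3318 - 12184)*(22586 - 1275) = -8866*21311 = -188943326)
37183/38832 - 30782/P = 37183/38832 - 30782/(-188943326) = 37183*(1/38832) - 30782*(-1/188943326) = 37183/38832 + 15391/94471663 = 3513337508641/3668523617616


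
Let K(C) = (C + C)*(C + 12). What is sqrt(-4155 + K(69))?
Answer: sqrt(7023) ≈ 83.803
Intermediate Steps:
K(C) = 2*C*(12 + C) (K(C) = (2*C)*(12 + C) = 2*C*(12 + C))
sqrt(-4155 + K(69)) = sqrt(-4155 + 2*69*(12 + 69)) = sqrt(-4155 + 2*69*81) = sqrt(-4155 + 11178) = sqrt(7023)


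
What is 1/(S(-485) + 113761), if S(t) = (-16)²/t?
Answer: 485/55173829 ≈ 8.7904e-6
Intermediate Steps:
S(t) = 256/t
1/(S(-485) + 113761) = 1/(256/(-485) + 113761) = 1/(256*(-1/485) + 113761) = 1/(-256/485 + 113761) = 1/(55173829/485) = 485/55173829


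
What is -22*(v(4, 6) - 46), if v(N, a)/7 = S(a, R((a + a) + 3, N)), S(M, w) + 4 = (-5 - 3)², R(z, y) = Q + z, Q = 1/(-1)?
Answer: -8228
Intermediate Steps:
Q = -1
R(z, y) = -1 + z
S(M, w) = 60 (S(M, w) = -4 + (-5 - 3)² = -4 + (-8)² = -4 + 64 = 60)
v(N, a) = 420 (v(N, a) = 7*60 = 420)
-22*(v(4, 6) - 46) = -22*(420 - 46) = -22*374 = -8228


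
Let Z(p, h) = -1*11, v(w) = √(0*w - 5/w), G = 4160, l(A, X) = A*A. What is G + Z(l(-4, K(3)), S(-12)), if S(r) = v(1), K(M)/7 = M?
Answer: 4149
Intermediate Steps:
K(M) = 7*M
l(A, X) = A²
v(w) = √5*√(-1/w) (v(w) = √(0 - 5/w) = √(-5/w) = √5*√(-1/w))
S(r) = I*√5 (S(r) = √5*√(-1/1) = √5*√(-1*1) = √5*√(-1) = √5*I = I*√5)
Z(p, h) = -11
G + Z(l(-4, K(3)), S(-12)) = 4160 - 11 = 4149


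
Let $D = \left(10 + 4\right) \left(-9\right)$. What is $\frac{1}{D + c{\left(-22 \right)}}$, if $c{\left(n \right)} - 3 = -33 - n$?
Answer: $- \frac{1}{134} \approx -0.0074627$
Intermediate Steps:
$D = -126$ ($D = 14 \left(-9\right) = -126$)
$c{\left(n \right)} = -30 - n$ ($c{\left(n \right)} = 3 - \left(33 + n\right) = -30 - n$)
$\frac{1}{D + c{\left(-22 \right)}} = \frac{1}{-126 - 8} = \frac{1}{-134} = - \frac{1}{134}$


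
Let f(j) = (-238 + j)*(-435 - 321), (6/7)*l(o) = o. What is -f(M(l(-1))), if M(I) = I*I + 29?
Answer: -156975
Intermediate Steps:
l(o) = 7*o/6
M(I) = 29 + I² (M(I) = I² + 29 = 29 + I²)
f(j) = 179928 - 756*j (f(j) = (-238 + j)*(-756) = 179928 - 756*j)
-f(M(l(-1))) = -(179928 - 756*(29 + ((7/6)*(-1))²)) = -(179928 - 756*(29 + (-7/6)²)) = -(179928 - 756*(29 + 49/36)) = -(179928 - 756*1093/36) = -(179928 - 22953) = -1*156975 = -156975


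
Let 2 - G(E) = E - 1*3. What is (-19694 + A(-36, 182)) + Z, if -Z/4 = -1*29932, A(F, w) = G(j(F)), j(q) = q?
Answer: 100075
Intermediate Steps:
G(E) = 5 - E (G(E) = 2 - (E - 1*3) = 2 - (E - 3) = 2 - (-3 + E) = 2 + (3 - E) = 5 - E)
A(F, w) = 5 - F
Z = 119728 (Z = -(-4)*29932 = -4*(-29932) = 119728)
(-19694 + A(-36, 182)) + Z = (-19694 + (5 - 1*(-36))) + 119728 = (-19694 + (5 + 36)) + 119728 = (-19694 + 41) + 119728 = -19653 + 119728 = 100075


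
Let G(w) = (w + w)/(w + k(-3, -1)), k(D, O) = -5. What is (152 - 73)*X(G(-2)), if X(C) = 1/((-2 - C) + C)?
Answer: -79/2 ≈ -39.500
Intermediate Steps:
G(w) = 2*w/(-5 + w) (G(w) = (w + w)/(w - 5) = (2*w)/(-5 + w) = 2*w/(-5 + w))
X(C) = -1/2 (X(C) = 1/(-2) = -1/2)
(152 - 73)*X(G(-2)) = (152 - 73)*(-1/2) = 79*(-1/2) = -79/2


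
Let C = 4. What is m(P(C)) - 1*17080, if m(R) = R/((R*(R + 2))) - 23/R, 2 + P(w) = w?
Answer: -68365/4 ≈ -17091.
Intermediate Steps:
P(w) = -2 + w
m(R) = 1/(2 + R) - 23/R (m(R) = R/((R*(2 + R))) - 23/R = R*(1/(R*(2 + R))) - 23/R = 1/(2 + R) - 23/R)
m(P(C)) - 1*17080 = 2*(-23 - 11*(-2 + 4))/((-2 + 4)*(2 + (-2 + 4))) - 1*17080 = 2*(-23 - 11*2)/(2*(2 + 2)) - 17080 = 2*(½)*(-23 - 22)/4 - 17080 = 2*(½)*(¼)*(-45) - 17080 = -45/4 - 17080 = -68365/4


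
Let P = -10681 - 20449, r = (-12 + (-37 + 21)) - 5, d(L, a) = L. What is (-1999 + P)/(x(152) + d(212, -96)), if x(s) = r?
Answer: -33129/179 ≈ -185.08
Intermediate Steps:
r = -33 (r = (-12 - 16) - 5 = -28 - 5 = -33)
P = -31130
x(s) = -33
(-1999 + P)/(x(152) + d(212, -96)) = (-1999 - 31130)/(-33 + 212) = -33129/179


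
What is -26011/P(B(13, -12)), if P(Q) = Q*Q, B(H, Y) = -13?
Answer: -26011/169 ≈ -153.91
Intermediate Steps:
P(Q) = Q²
-26011/P(B(13, -12)) = -26011/((-13)²) = -26011/169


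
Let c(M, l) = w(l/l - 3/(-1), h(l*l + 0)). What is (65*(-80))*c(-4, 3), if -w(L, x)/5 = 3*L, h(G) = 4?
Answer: 312000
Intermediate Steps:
w(L, x) = -15*L
c(M, l) = -60 (c(M, l) = -15*(l/l - 3/(-1)) = -15*(1 - 3*(-1)) = -15*(1 + 3) = -15*4 = -60)
(65*(-80))*c(-4, 3) = (65*(-80))*(-60) = -5200*(-60) = 312000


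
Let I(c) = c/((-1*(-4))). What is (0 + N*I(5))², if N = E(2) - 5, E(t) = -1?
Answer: 225/4 ≈ 56.250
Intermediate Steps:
N = -6 (N = -1 - 5 = -6)
I(c) = c/4
(0 + N*I(5))² = (0 - 3*5/2)² = (0 - 6*5/4)² = (0 - 15/2)² = (-15/2)² = 225/4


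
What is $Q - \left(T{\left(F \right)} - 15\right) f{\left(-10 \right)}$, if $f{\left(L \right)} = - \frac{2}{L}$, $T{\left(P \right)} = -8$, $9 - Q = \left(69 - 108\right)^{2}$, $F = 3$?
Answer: $- \frac{7537}{5} \approx -1507.4$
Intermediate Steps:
$Q = -1512$ ($Q = 9 - \left(69 - 108\right)^{2} = 9 - \left(-39\right)^{2} = 9 - 1521 = -1512$)
$Q - \left(T{\left(F \right)} - 15\right) f{\left(-10 \right)} = -1512 - \left(-8 - 15\right) \left(- \frac{2}{-10}\right) = -1512 - - 23 \left(\left(-2\right) \left(- \frac{1}{10}\right)\right) = -1512 - \left(-23\right) \frac{1}{5} = -1512 - - \frac{23}{5} = -1512 + \frac{23}{5} = - \frac{7537}{5}$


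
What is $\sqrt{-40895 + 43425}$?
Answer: $\sqrt{2530} \approx 50.299$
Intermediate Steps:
$\sqrt{-40895 + 43425} = \sqrt{2530}$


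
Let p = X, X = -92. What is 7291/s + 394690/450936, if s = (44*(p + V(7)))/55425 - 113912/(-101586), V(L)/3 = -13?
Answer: 385703311638145105/53811986252472 ≈ 7167.6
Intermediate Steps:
p = -92
V(L) = -39 (V(L) = 3*(-13) = -39)
s = 954671816/938400675 (s = (44*(-92 - 39))/55425 - 113912/(-101586) = (44*(-131))*(1/55425) - 113912*(-1/101586) = -5764*1/55425 + 56956/50793 = -5764/55425 + 56956/50793 = 954671816/938400675 ≈ 1.0173)
7291/s + 394690/450936 = 7291/(954671816/938400675) + 394690/450936 = 7291*(938400675/954671816) + 394690*(1/450936) = 6841879321425/954671816 + 197345/225468 = 385703311638145105/53811986252472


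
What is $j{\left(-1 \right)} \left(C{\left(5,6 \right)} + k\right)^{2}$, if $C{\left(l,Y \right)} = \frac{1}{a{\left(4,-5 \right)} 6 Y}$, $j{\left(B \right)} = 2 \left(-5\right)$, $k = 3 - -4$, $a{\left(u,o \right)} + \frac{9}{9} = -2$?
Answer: $- \frac{2850125}{5832} \approx -488.7$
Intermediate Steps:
$a{\left(u,o \right)} = -3$ ($a{\left(u,o \right)} = -1 - 2 = -3$)
$k = 7$ ($k = 3 + 4 = 7$)
$j{\left(B \right)} = -10$
$C{\left(l,Y \right)} = - \frac{1}{18 Y}$ ($C{\left(l,Y \right)} = \frac{1}{\left(-3\right) 6 Y} = \frac{1}{\left(-18\right) Y} = - \frac{1}{18 Y}$)
$j{\left(-1 \right)} \left(C{\left(5,6 \right)} + k\right)^{2} = - 10 \left(- \frac{1}{18 \cdot 6} + 7\right)^{2} = - 10 \left(\left(- \frac{1}{18}\right) \frac{1}{6} + 7\right)^{2} = - 10 \left(- \frac{1}{108} + 7\right)^{2} = - 10 \left(\frac{755}{108}\right)^{2} = \left(-10\right) \frac{570025}{11664} = - \frac{2850125}{5832}$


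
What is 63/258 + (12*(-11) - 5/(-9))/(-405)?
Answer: 178283/313470 ≈ 0.56874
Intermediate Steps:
63/258 + (12*(-11) - 5/(-9))/(-405) = 63*(1/258) + (-132 - 5*(-⅑))*(-1/405) = 21/86 + (-132 + 5/9)*(-1/405) = 21/86 - 1183/9*(-1/405) = 21/86 + 1183/3645 = 178283/313470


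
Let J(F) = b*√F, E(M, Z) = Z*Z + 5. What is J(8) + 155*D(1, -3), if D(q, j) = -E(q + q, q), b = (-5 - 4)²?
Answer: -930 + 162*√2 ≈ -700.90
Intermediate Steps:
b = 81 (b = (-9)² = 81)
E(M, Z) = 5 + Z² (E(M, Z) = Z² + 5 = 5 + Z²)
J(F) = 81*√F
D(q, j) = -5 - q² (D(q, j) = -(5 + q²) = -5 - q²)
J(8) + 155*D(1, -3) = 81*√8 + 155*(-5 - 1*1²) = 81*(2*√2) + 155*(-5 - 1*1) = 162*√2 + 155*(-5 - 1) = 162*√2 + 155*(-6) = 162*√2 - 930 = -930 + 162*√2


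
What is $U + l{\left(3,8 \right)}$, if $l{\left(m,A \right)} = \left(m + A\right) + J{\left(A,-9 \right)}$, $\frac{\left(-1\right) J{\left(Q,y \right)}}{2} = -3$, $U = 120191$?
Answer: $120208$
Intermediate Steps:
$J{\left(Q,y \right)} = 6$ ($J{\left(Q,y \right)} = \left(-2\right) \left(-3\right) = 6$)
$l{\left(m,A \right)} = 6 + A + m$ ($l{\left(m,A \right)} = \left(m + A\right) + 6 = \left(A + m\right) + 6 = 6 + A + m$)
$U + l{\left(3,8 \right)} = 120191 + \left(6 + 8 + 3\right) = 120191 + 17 = 120208$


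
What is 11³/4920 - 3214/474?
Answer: -2530331/388680 ≈ -6.5101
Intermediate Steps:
11³/4920 - 3214/474 = 1331*(1/4920) - 3214*1/474 = 1331/4920 - 1607/237 = -2530331/388680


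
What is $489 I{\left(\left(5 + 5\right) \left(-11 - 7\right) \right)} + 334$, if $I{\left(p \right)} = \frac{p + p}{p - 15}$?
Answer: $\frac{16078}{13} \approx 1236.8$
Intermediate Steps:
$I{\left(p \right)} = \frac{2 p}{-15 + p}$
$489 I{\left(\left(5 + 5\right) \left(-11 - 7\right) \right)} + 334 = 489 \frac{2 \left(5 + 5\right) \left(-11 - 7\right)}{-15 + \left(5 + 5\right) \left(-11 - 7\right)} + 334 = 489 \frac{2 \cdot 10 \left(-18\right)}{-15 + 10 \left(-18\right)} + 334 = 489 \cdot 2 \left(-180\right) \frac{1}{-15 - 180} + 334 = 489 \cdot 2 \left(-180\right) \frac{1}{-195} + 334 = 489 \cdot 2 \left(-180\right) \left(- \frac{1}{195}\right) + 334 = 489 \cdot \frac{24}{13} + 334 = \frac{11736}{13} + 334 = \frac{16078}{13}$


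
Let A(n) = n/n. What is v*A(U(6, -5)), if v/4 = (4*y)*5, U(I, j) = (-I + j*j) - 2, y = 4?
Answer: 320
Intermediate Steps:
U(I, j) = -2 + j² - I (U(I, j) = (-I + j²) - 2 = (j² - I) - 2 = -2 + j² - I)
A(n) = 1
v = 320 (v = 4*((4*4)*5) = 4*(16*5) = 4*80 = 320)
v*A(U(6, -5)) = 320*1 = 320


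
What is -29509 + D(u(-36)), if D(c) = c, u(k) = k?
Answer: -29545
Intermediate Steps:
-29509 + D(u(-36)) = -29509 - 36 = -29545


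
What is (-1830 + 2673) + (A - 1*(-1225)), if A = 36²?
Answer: 3364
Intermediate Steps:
A = 1296
(-1830 + 2673) + (A - 1*(-1225)) = (-1830 + 2673) + (1296 - 1*(-1225)) = 843 + (1296 + 1225) = 843 + 2521 = 3364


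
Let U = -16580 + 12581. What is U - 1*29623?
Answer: -33622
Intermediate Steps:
U = -3999
U - 1*29623 = -3999 - 1*29623 = -3999 - 29623 = -33622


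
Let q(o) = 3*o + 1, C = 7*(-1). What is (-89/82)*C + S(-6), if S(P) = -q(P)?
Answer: 2017/82 ≈ 24.598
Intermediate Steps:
C = -7
q(o) = 1 + 3*o
S(P) = -1 - 3*P (S(P) = -(1 + 3*P) = -1 - 3*P)
(-89/82)*C + S(-6) = -89/82*(-7) + (-1 - 3*(-6)) = -89*1/82*(-7) + (-1 + 18) = -89/82*(-7) + 17 = 623/82 + 17 = 2017/82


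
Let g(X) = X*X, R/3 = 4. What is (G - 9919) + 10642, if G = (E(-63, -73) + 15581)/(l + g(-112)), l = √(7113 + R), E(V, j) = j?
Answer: 113954830705/157344811 - 77540*√285/157344811 ≈ 724.23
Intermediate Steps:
R = 12 (R = 3*4 = 12)
l = 5*√285 (l = √(7113 + 12) = √7125 = 5*√285 ≈ 84.410)
g(X) = X²
G = 15508/(12544 + 5*√285) (G = (-73 + 15581)/(5*√285 + (-112)²) = 15508/(5*√285 + 12544) = 15508/(12544 + 5*√285) ≈ 1.2280)
(G - 9919) + 10642 = ((194532352/157344811 - 77540*√285/157344811) - 9919) + 10642 = (-1560508647957/157344811 - 77540*√285/157344811) + 10642 = 113954830705/157344811 - 77540*√285/157344811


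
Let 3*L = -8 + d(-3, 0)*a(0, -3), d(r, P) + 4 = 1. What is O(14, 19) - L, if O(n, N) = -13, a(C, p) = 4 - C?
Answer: -19/3 ≈ -6.3333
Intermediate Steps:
d(r, P) = -3 (d(r, P) = -4 + 1 = -3)
L = -20/3 (L = (-8 - 3*(4 - 1*0))/3 = (-8 - 3*(4 + 0))/3 = (-8 - 3*4)/3 = (-8 - 12)/3 = (⅓)*(-20) = -20/3 ≈ -6.6667)
O(14, 19) - L = -13 - 1*(-20/3) = -13 + 20/3 = -19/3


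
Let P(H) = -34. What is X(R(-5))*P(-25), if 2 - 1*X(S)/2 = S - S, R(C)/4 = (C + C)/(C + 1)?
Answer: -136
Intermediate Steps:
R(C) = 8*C/(1 + C) (R(C) = 4*((C + C)/(C + 1)) = 4*((2*C)/(1 + C)) = 4*(2*C/(1 + C)) = 8*C/(1 + C))
X(S) = 4 (X(S) = 4 - 2*(S - S) = 4 - 2*0 = 4 + 0 = 4)
X(R(-5))*P(-25) = 4*(-34) = -136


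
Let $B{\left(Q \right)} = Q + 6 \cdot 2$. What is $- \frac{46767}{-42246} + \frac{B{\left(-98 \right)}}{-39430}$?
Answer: $\frac{307942661}{277626630} \approx 1.1092$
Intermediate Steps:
$B{\left(Q \right)} = 12 + Q$ ($B{\left(Q \right)} = Q + 12 = 12 + Q$)
$- \frac{46767}{-42246} + \frac{B{\left(-98 \right)}}{-39430} = - \frac{46767}{-42246} + \frac{12 - 98}{-39430} = \left(-46767\right) \left(- \frac{1}{42246}\right) - - \frac{43}{19715} = \frac{15589}{14082} + \frac{43}{19715} = \frac{307942661}{277626630}$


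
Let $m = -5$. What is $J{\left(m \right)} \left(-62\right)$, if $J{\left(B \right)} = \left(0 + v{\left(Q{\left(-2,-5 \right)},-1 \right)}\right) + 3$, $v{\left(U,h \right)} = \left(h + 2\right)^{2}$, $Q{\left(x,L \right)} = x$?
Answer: $-248$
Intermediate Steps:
$v{\left(U,h \right)} = \left(2 + h\right)^{2}$
$J{\left(B \right)} = 4$ ($J{\left(B \right)} = \left(0 + \left(2 - 1\right)^{2}\right) + 3 = \left(0 + 1^{2}\right) + 3 = \left(0 + 1\right) + 3 = 1 + 3 = 4$)
$J{\left(m \right)} \left(-62\right) = 4 \left(-62\right) = -248$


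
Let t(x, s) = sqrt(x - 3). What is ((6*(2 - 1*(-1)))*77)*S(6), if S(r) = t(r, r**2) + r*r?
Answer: 49896 + 1386*sqrt(3) ≈ 52297.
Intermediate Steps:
t(x, s) = sqrt(-3 + x)
S(r) = r**2 + sqrt(-3 + r) (S(r) = sqrt(-3 + r) + r*r = sqrt(-3 + r) + r**2 = r**2 + sqrt(-3 + r))
((6*(2 - 1*(-1)))*77)*S(6) = ((6*(2 - 1*(-1)))*77)*(6**2 + sqrt(-3 + 6)) = ((6*(2 + 1))*77)*(36 + sqrt(3)) = ((6*3)*77)*(36 + sqrt(3)) = (18*77)*(36 + sqrt(3)) = 1386*(36 + sqrt(3)) = 49896 + 1386*sqrt(3)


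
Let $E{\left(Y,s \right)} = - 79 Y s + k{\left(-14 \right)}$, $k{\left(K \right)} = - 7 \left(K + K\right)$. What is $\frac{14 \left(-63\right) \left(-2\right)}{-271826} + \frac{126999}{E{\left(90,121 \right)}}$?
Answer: $- \frac{18019435635}{116900674082} \approx -0.15414$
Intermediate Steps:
$k{\left(K \right)} = - 14 K$ ($k{\left(K \right)} = - 7 \cdot 2 K = - 14 K$)
$E{\left(Y,s \right)} = 196 - 79 Y s$ ($E{\left(Y,s \right)} = - 79 Y s - -196 = - 79 Y s + 196 = 196 - 79 Y s$)
$\frac{14 \left(-63\right) \left(-2\right)}{-271826} + \frac{126999}{E{\left(90,121 \right)}} = \frac{14 \left(-63\right) \left(-2\right)}{-271826} + \frac{126999}{196 - 7110 \cdot 121} = \left(-882\right) \left(-2\right) \left(- \frac{1}{271826}\right) + \frac{126999}{196 - 860310} = 1764 \left(- \frac{1}{271826}\right) + \frac{126999}{-860114} = - \frac{882}{135913} + 126999 \left(- \frac{1}{860114}\right) = - \frac{882}{135913} - \frac{126999}{860114} = - \frac{18019435635}{116900674082}$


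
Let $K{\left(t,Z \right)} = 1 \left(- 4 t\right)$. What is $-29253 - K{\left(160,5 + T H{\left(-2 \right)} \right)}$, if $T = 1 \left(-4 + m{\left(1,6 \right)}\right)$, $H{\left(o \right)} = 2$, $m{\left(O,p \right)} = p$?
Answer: $-28613$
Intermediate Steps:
$T = 2$ ($T = 1 \left(-4 + 6\right) = 1 \cdot 2 = 2$)
$K{\left(t,Z \right)} = - 4 t$
$-29253 - K{\left(160,5 + T H{\left(-2 \right)} \right)} = -29253 - \left(-4\right) 160 = -29253 - -640 = -29253 + 640 = -28613$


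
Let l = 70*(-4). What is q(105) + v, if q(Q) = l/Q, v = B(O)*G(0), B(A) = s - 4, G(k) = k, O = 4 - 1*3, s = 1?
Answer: -8/3 ≈ -2.6667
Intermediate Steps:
O = 1 (O = 4 - 3 = 1)
B(A) = -3 (B(A) = 1 - 4 = -3)
l = -280
v = 0 (v = -3*0 = 0)
q(Q) = -280/Q
q(105) + v = -280/105 + 0 = -280*1/105 + 0 = -8/3 + 0 = -8/3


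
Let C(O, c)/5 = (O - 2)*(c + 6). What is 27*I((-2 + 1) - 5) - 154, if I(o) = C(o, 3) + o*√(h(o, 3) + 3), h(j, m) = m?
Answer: -9874 - 162*√6 ≈ -10271.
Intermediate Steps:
C(O, c) = 5*(-2 + O)*(6 + c) (C(O, c) = 5*((O - 2)*(c + 6)) = 5*((-2 + O)*(6 + c)) = 5*(-2 + O)*(6 + c))
I(o) = -90 + 45*o + o*√6 (I(o) = (-60 - 10*3 + 30*o + 5*o*3) + o*√(3 + 3) = (-60 - 30 + 30*o + 15*o) + o*√6 = (-90 + 45*o) + o*√6 = -90 + 45*o + o*√6)
27*I((-2 + 1) - 5) - 154 = 27*(-90 + 45*((-2 + 1) - 5) + ((-2 + 1) - 5)*√6) - 154 = 27*(-90 + 45*(-1 - 5) + (-1 - 5)*√6) - 154 = 27*(-90 + 45*(-6) - 6*√6) - 154 = 27*(-90 - 270 - 6*√6) - 154 = 27*(-360 - 6*√6) - 154 = (-9720 - 162*√6) - 154 = -9874 - 162*√6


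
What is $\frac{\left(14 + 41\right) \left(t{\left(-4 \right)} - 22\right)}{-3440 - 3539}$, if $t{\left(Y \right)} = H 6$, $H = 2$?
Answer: $\frac{550}{6979} \approx 0.078808$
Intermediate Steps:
$t{\left(Y \right)} = 12$ ($t{\left(Y \right)} = 2 \cdot 6 = 12$)
$\frac{\left(14 + 41\right) \left(t{\left(-4 \right)} - 22\right)}{-3440 - 3539} = \frac{\left(14 + 41\right) \left(12 - 22\right)}{-3440 - 3539} = \frac{55 \left(-10\right)}{-6979} = \left(-550\right) \left(- \frac{1}{6979}\right) = \frac{550}{6979}$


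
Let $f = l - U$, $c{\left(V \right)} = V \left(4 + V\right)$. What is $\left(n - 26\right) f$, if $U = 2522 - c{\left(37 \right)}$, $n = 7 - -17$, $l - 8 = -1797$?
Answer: $5588$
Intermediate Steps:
$l = -1789$ ($l = 8 - 1797 = -1789$)
$n = 24$ ($n = 7 + 17 = 24$)
$U = 1005$ ($U = 2522 - 37 \left(4 + 37\right) = 2522 - 37 \cdot 41 = 2522 - 1517 = 1005$)
$f = -2794$ ($f = -1789 - 1005 = -2794$)
$\left(n - 26\right) f = \left(24 - 26\right) \left(-2794\right) = \left(-2\right) \left(-2794\right) = 5588$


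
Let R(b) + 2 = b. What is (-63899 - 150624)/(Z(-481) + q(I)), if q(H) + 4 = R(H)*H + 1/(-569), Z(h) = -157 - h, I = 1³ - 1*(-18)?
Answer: -122063587/365866 ≈ -333.63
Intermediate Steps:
R(b) = -2 + b
I = 19 (I = 1 + 18 = 19)
q(H) = -2277/569 + H*(-2 + H) (q(H) = -4 + ((-2 + H)*H + 1/(-569)) = -4 + (H*(-2 + H) - 1/569) = -4 + (-1/569 + H*(-2 + H)) = -2277/569 + H*(-2 + H))
(-63899 - 150624)/(Z(-481) + q(I)) = (-63899 - 150624)/((-157 - 1*(-481)) + (-2277/569 + 19*(-2 + 19))) = -214523/((-157 + 481) + (-2277/569 + 19*17)) = -214523/(324 + (-2277/569 + 323)) = -214523/(324 + 181510/569) = -214523/365866/569 = -214523*569/365866 = -122063587/365866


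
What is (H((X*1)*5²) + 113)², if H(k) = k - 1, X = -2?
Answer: 3844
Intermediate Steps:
H(k) = -1 + k
(H((X*1)*5²) + 113)² = ((-1 - 2*1*5²) + 113)² = ((-1 - 2*25) + 113)² = ((-1 - 50) + 113)² = (-51 + 113)² = 62² = 3844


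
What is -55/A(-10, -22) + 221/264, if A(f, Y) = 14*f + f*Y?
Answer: 79/528 ≈ 0.14962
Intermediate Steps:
A(f, Y) = 14*f + Y*f
-55/A(-10, -22) + 221/264 = -55*(-1/(10*(14 - 22))) + 221/264 = -55/((-10*(-8))) + 221*(1/264) = -55/80 + 221/264 = -55*1/80 + 221/264 = -11/16 + 221/264 = 79/528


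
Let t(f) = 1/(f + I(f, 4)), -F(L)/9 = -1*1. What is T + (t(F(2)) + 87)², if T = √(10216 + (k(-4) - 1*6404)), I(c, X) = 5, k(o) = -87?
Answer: 1485961/196 + 5*√149 ≈ 7642.5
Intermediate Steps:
F(L) = 9 (F(L) = -(-9) = -9*(-1) = 9)
t(f) = 1/(5 + f) (t(f) = 1/(f + 5) = 1/(5 + f))
T = 5*√149 (T = √(10216 + (-87 - 1*6404)) = √(10216 + (-87 - 6404)) = √(10216 - 6491) = √3725 = 5*√149 ≈ 61.033)
T + (t(F(2)) + 87)² = 5*√149 + (1/(5 + 9) + 87)² = 5*√149 + (1/14 + 87)² = 5*√149 + (1219/14)² = 5*√149 + 1485961/196 = 1485961/196 + 5*√149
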